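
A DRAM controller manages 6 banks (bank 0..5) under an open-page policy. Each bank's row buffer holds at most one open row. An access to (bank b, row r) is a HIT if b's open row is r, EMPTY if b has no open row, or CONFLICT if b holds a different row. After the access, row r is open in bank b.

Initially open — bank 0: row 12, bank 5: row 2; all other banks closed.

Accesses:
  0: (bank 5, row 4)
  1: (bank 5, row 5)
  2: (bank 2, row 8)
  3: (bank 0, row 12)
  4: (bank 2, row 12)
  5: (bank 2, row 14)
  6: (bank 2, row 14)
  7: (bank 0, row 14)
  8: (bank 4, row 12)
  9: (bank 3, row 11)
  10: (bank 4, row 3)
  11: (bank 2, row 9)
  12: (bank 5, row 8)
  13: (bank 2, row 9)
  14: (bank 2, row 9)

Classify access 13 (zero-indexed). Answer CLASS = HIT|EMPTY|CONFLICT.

0: bank 5 row 4 — prev 2 → CONFLICT
1: bank 5 row 5 — prev 4 → CONFLICT
2: bank 2 row 8 — prev None → EMPTY
3: bank 0 row 12 — prev 12 → HIT
4: bank 2 row 12 — prev 8 → CONFLICT
5: bank 2 row 14 — prev 12 → CONFLICT
6: bank 2 row 14 — prev 14 → HIT
7: bank 0 row 14 — prev 12 → CONFLICT
8: bank 4 row 12 — prev None → EMPTY
9: bank 3 row 11 — prev None → EMPTY
10: bank 4 row 3 — prev 12 → CONFLICT
11: bank 2 row 9 — prev 14 → CONFLICT
12: bank 5 row 8 — prev 5 → CONFLICT
13: bank 2 row 9 — prev 9 → HIT
14: bank 2 row 9 — prev 9 → HIT

CLASS = HIT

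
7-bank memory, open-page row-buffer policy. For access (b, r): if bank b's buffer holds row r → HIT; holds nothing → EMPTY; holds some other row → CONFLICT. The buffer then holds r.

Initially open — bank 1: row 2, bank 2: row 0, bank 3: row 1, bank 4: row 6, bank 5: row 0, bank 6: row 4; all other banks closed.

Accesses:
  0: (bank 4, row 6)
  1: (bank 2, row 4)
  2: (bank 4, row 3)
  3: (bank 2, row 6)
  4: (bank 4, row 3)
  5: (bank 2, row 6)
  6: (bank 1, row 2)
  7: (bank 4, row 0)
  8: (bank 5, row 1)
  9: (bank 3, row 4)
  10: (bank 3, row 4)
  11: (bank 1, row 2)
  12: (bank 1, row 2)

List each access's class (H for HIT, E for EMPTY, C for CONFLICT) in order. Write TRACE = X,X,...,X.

TRACE = H,C,C,C,H,H,H,C,C,C,H,H,H

#0 (4,6) H  (was 6)
#1 (2,4) C  (was 0)
#2 (4,3) C  (was 6)
#3 (2,6) C  (was 4)
#4 (4,3) H  (was 3)
#5 (2,6) H  (was 6)
#6 (1,2) H  (was 2)
#7 (4,0) C  (was 3)
#8 (5,1) C  (was 0)
#9 (3,4) C  (was 1)
#10 (3,4) H  (was 4)
#11 (1,2) H  (was 2)
#12 (1,2) H  (was 2)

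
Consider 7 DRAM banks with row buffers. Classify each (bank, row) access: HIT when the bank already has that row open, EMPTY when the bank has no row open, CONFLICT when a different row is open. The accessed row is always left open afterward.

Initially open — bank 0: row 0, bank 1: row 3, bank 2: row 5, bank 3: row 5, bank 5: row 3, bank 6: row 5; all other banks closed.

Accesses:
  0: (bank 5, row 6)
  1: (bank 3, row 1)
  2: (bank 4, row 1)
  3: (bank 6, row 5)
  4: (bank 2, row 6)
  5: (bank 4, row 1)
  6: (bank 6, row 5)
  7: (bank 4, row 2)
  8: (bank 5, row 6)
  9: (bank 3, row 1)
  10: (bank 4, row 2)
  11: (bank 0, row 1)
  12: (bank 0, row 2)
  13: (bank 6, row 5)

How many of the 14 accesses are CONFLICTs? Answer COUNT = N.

  [0] b5 r6: had r3 ⇒ C
  [1] b3 r1: had r5 ⇒ C
  [2] b4 r1: no row ⇒ E
  [3] b6 r5: had r5 ⇒ H
  [4] b2 r6: had r5 ⇒ C
  [5] b4 r1: had r1 ⇒ H
  [6] b6 r5: had r5 ⇒ H
  [7] b4 r2: had r1 ⇒ C
  [8] b5 r6: had r6 ⇒ H
  [9] b3 r1: had r1 ⇒ H
  [10] b4 r2: had r2 ⇒ H
  [11] b0 r1: had r0 ⇒ C
  [12] b0 r2: had r1 ⇒ C
  [13] b6 r5: had r5 ⇒ H

COUNT = 6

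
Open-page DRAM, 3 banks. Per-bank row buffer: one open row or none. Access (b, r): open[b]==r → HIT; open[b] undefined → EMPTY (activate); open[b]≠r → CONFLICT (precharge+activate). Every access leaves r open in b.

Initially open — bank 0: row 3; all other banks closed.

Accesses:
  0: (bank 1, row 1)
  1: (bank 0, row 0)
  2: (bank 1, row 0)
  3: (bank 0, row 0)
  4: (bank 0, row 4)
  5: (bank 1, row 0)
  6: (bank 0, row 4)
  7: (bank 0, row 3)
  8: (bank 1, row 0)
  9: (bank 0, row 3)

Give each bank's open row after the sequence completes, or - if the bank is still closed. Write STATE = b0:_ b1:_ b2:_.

STATE = b0:3 b1:0 b2:-

  [0] b1 r1: no row ⇒ E
  [1] b0 r0: had r3 ⇒ C
  [2] b1 r0: had r1 ⇒ C
  [3] b0 r0: had r0 ⇒ H
  [4] b0 r4: had r0 ⇒ C
  [5] b1 r0: had r0 ⇒ H
  [6] b0 r4: had r4 ⇒ H
  [7] b0 r3: had r4 ⇒ C
  [8] b1 r0: had r0 ⇒ H
  [9] b0 r3: had r3 ⇒ H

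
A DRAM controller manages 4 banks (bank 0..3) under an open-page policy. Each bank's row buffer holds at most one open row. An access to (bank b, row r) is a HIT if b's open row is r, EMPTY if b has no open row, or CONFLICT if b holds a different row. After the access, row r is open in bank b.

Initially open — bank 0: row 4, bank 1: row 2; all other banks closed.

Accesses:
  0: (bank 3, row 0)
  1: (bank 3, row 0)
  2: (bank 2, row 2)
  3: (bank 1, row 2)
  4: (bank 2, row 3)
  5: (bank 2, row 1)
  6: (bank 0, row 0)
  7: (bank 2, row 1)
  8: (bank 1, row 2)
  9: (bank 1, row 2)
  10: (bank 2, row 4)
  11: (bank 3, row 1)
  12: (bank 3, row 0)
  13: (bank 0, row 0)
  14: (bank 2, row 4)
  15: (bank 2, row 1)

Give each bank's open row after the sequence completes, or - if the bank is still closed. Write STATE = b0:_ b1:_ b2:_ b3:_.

0: bank 3 row 0 — prev None → EMPTY
1: bank 3 row 0 — prev 0 → HIT
2: bank 2 row 2 — prev None → EMPTY
3: bank 1 row 2 — prev 2 → HIT
4: bank 2 row 3 — prev 2 → CONFLICT
5: bank 2 row 1 — prev 3 → CONFLICT
6: bank 0 row 0 — prev 4 → CONFLICT
7: bank 2 row 1 — prev 1 → HIT
8: bank 1 row 2 — prev 2 → HIT
9: bank 1 row 2 — prev 2 → HIT
10: bank 2 row 4 — prev 1 → CONFLICT
11: bank 3 row 1 — prev 0 → CONFLICT
12: bank 3 row 0 — prev 1 → CONFLICT
13: bank 0 row 0 — prev 0 → HIT
14: bank 2 row 4 — prev 4 → HIT
15: bank 2 row 1 — prev 4 → CONFLICT

STATE = b0:0 b1:2 b2:1 b3:0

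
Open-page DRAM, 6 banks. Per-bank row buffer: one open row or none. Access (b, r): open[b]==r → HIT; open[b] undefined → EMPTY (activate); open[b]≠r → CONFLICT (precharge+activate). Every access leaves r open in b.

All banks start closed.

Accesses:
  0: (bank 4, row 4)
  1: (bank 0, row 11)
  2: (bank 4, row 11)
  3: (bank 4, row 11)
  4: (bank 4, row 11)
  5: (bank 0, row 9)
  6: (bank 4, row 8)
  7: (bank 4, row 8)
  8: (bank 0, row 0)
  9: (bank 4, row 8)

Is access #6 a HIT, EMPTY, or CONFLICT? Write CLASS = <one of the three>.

CLASS = CONFLICT

step 0: bank4 None->4 [EMPTY]
step 1: bank0 None->11 [EMPTY]
step 2: bank4 4->11 [CONFLICT]
step 3: bank4 11->11 [HIT]
step 4: bank4 11->11 [HIT]
step 5: bank0 11->9 [CONFLICT]
step 6: bank4 11->8 [CONFLICT]
step 7: bank4 8->8 [HIT]
step 8: bank0 9->0 [CONFLICT]
step 9: bank4 8->8 [HIT]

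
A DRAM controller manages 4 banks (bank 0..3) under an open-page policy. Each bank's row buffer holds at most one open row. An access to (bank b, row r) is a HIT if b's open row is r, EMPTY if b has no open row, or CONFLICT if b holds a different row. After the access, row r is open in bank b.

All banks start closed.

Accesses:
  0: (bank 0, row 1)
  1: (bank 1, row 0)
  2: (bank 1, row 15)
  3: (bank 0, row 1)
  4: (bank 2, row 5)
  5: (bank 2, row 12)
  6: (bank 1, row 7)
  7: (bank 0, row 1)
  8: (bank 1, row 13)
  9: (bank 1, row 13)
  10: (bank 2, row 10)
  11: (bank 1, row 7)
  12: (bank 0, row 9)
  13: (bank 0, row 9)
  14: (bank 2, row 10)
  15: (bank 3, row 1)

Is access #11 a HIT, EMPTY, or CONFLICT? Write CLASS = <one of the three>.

CLASS = CONFLICT

0: bank 0 row 1 — prev None → EMPTY
1: bank 1 row 0 — prev None → EMPTY
2: bank 1 row 15 — prev 0 → CONFLICT
3: bank 0 row 1 — prev 1 → HIT
4: bank 2 row 5 — prev None → EMPTY
5: bank 2 row 12 — prev 5 → CONFLICT
6: bank 1 row 7 — prev 15 → CONFLICT
7: bank 0 row 1 — prev 1 → HIT
8: bank 1 row 13 — prev 7 → CONFLICT
9: bank 1 row 13 — prev 13 → HIT
10: bank 2 row 10 — prev 12 → CONFLICT
11: bank 1 row 7 — prev 13 → CONFLICT
12: bank 0 row 9 — prev 1 → CONFLICT
13: bank 0 row 9 — prev 9 → HIT
14: bank 2 row 10 — prev 10 → HIT
15: bank 3 row 1 — prev None → EMPTY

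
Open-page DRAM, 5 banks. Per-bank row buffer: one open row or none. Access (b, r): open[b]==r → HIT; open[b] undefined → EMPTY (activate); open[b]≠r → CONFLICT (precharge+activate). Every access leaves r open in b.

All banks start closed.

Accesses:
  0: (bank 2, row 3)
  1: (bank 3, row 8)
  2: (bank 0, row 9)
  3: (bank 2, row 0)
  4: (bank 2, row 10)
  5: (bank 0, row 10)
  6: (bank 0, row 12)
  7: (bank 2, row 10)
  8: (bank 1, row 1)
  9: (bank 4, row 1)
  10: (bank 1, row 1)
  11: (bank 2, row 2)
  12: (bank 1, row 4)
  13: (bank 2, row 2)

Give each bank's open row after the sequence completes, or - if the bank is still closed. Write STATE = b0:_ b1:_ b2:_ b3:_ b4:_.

0: bank 2 row 3 — prev None → EMPTY
1: bank 3 row 8 — prev None → EMPTY
2: bank 0 row 9 — prev None → EMPTY
3: bank 2 row 0 — prev 3 → CONFLICT
4: bank 2 row 10 — prev 0 → CONFLICT
5: bank 0 row 10 — prev 9 → CONFLICT
6: bank 0 row 12 — prev 10 → CONFLICT
7: bank 2 row 10 — prev 10 → HIT
8: bank 1 row 1 — prev None → EMPTY
9: bank 4 row 1 — prev None → EMPTY
10: bank 1 row 1 — prev 1 → HIT
11: bank 2 row 2 — prev 10 → CONFLICT
12: bank 1 row 4 — prev 1 → CONFLICT
13: bank 2 row 2 — prev 2 → HIT

STATE = b0:12 b1:4 b2:2 b3:8 b4:1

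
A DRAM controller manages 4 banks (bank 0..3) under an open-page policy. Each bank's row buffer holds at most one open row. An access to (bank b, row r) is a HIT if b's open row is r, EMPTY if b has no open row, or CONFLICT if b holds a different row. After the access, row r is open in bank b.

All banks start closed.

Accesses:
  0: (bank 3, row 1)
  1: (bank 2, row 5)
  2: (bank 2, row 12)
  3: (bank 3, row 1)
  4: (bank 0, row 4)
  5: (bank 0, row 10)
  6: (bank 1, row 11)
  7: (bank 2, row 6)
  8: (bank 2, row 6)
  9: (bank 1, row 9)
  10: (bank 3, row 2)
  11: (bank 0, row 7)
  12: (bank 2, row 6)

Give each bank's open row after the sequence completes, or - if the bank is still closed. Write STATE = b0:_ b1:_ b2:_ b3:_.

STATE = b0:7 b1:9 b2:6 b3:2

  [0] b3 r1: no row ⇒ E
  [1] b2 r5: no row ⇒ E
  [2] b2 r12: had r5 ⇒ C
  [3] b3 r1: had r1 ⇒ H
  [4] b0 r4: no row ⇒ E
  [5] b0 r10: had r4 ⇒ C
  [6] b1 r11: no row ⇒ E
  [7] b2 r6: had r12 ⇒ C
  [8] b2 r6: had r6 ⇒ H
  [9] b1 r9: had r11 ⇒ C
  [10] b3 r2: had r1 ⇒ C
  [11] b0 r7: had r10 ⇒ C
  [12] b2 r6: had r6 ⇒ H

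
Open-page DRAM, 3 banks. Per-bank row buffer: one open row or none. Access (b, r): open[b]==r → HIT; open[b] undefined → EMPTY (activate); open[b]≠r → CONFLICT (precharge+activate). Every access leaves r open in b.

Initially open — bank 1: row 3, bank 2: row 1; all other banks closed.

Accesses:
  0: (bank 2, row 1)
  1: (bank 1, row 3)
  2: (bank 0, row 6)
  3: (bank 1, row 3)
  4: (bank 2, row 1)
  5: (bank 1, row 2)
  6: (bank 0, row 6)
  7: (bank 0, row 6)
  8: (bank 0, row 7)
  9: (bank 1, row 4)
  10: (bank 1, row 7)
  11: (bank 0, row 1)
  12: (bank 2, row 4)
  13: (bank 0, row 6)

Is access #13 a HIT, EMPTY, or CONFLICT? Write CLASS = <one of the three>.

step 0: bank2 1->1 [HIT]
step 1: bank1 3->3 [HIT]
step 2: bank0 None->6 [EMPTY]
step 3: bank1 3->3 [HIT]
step 4: bank2 1->1 [HIT]
step 5: bank1 3->2 [CONFLICT]
step 6: bank0 6->6 [HIT]
step 7: bank0 6->6 [HIT]
step 8: bank0 6->7 [CONFLICT]
step 9: bank1 2->4 [CONFLICT]
step 10: bank1 4->7 [CONFLICT]
step 11: bank0 7->1 [CONFLICT]
step 12: bank2 1->4 [CONFLICT]
step 13: bank0 1->6 [CONFLICT]

CLASS = CONFLICT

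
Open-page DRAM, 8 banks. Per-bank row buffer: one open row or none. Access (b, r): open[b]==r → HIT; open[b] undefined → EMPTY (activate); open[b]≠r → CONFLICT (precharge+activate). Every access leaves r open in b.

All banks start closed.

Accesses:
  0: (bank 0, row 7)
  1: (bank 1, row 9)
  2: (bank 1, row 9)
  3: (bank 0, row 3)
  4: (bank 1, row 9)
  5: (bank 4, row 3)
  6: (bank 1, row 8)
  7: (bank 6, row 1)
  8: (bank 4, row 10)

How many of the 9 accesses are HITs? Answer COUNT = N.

COUNT = 2

step 0: bank0 None->7 [EMPTY]
step 1: bank1 None->9 [EMPTY]
step 2: bank1 9->9 [HIT]
step 3: bank0 7->3 [CONFLICT]
step 4: bank1 9->9 [HIT]
step 5: bank4 None->3 [EMPTY]
step 6: bank1 9->8 [CONFLICT]
step 7: bank6 None->1 [EMPTY]
step 8: bank4 3->10 [CONFLICT]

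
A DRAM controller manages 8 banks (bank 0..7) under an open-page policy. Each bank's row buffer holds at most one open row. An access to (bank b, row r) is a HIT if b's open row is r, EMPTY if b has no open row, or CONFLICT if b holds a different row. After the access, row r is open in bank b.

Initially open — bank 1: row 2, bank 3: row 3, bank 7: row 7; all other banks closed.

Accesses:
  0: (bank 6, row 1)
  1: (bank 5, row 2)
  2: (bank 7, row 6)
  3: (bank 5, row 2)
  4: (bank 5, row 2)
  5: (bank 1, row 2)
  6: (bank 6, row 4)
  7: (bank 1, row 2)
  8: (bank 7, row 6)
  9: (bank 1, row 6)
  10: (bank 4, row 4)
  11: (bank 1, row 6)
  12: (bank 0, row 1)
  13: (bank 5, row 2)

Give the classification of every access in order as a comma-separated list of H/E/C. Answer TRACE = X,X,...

step 0: bank6 None->1 [EMPTY]
step 1: bank5 None->2 [EMPTY]
step 2: bank7 7->6 [CONFLICT]
step 3: bank5 2->2 [HIT]
step 4: bank5 2->2 [HIT]
step 5: bank1 2->2 [HIT]
step 6: bank6 1->4 [CONFLICT]
step 7: bank1 2->2 [HIT]
step 8: bank7 6->6 [HIT]
step 9: bank1 2->6 [CONFLICT]
step 10: bank4 None->4 [EMPTY]
step 11: bank1 6->6 [HIT]
step 12: bank0 None->1 [EMPTY]
step 13: bank5 2->2 [HIT]

TRACE = E,E,C,H,H,H,C,H,H,C,E,H,E,H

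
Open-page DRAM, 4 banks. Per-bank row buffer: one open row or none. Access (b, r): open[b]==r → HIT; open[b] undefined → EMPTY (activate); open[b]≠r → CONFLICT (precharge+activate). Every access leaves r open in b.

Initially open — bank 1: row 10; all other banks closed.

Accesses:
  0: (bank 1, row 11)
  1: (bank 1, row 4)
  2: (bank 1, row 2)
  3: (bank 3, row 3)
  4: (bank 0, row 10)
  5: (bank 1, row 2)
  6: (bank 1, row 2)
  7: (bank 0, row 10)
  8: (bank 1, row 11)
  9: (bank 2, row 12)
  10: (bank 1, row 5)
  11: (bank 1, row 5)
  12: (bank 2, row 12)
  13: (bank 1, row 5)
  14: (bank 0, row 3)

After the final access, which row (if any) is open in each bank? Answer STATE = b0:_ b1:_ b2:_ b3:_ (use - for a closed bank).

STATE = b0:3 b1:5 b2:12 b3:3

#0 (1,11) C  (was 10)
#1 (1,4) C  (was 11)
#2 (1,2) C  (was 4)
#3 (3,3) E
#4 (0,10) E
#5 (1,2) H  (was 2)
#6 (1,2) H  (was 2)
#7 (0,10) H  (was 10)
#8 (1,11) C  (was 2)
#9 (2,12) E
#10 (1,5) C  (was 11)
#11 (1,5) H  (was 5)
#12 (2,12) H  (was 12)
#13 (1,5) H  (was 5)
#14 (0,3) C  (was 10)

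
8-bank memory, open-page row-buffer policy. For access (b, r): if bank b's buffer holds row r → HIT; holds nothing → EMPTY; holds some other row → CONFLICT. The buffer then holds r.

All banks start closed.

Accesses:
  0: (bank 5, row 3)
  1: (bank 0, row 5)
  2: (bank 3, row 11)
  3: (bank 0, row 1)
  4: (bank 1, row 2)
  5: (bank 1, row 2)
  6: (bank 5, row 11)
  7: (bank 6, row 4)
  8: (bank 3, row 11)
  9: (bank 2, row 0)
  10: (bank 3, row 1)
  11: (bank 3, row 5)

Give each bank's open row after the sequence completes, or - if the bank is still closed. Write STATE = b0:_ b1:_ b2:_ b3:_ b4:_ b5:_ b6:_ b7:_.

0: bank 5 row 3 — prev None → EMPTY
1: bank 0 row 5 — prev None → EMPTY
2: bank 3 row 11 — prev None → EMPTY
3: bank 0 row 1 — prev 5 → CONFLICT
4: bank 1 row 2 — prev None → EMPTY
5: bank 1 row 2 — prev 2 → HIT
6: bank 5 row 11 — prev 3 → CONFLICT
7: bank 6 row 4 — prev None → EMPTY
8: bank 3 row 11 — prev 11 → HIT
9: bank 2 row 0 — prev None → EMPTY
10: bank 3 row 1 — prev 11 → CONFLICT
11: bank 3 row 5 — prev 1 → CONFLICT

STATE = b0:1 b1:2 b2:0 b3:5 b4:- b5:11 b6:4 b7:-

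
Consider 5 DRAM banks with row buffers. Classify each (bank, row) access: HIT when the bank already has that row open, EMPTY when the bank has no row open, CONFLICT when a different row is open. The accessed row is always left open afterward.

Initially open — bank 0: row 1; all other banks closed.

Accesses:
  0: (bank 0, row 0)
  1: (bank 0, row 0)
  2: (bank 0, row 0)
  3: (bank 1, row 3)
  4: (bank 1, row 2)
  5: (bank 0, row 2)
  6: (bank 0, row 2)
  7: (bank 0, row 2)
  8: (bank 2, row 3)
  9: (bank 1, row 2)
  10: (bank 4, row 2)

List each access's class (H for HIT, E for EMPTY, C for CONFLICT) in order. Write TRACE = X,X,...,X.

0: bank 0 row 0 — prev 1 → CONFLICT
1: bank 0 row 0 — prev 0 → HIT
2: bank 0 row 0 — prev 0 → HIT
3: bank 1 row 3 — prev None → EMPTY
4: bank 1 row 2 — prev 3 → CONFLICT
5: bank 0 row 2 — prev 0 → CONFLICT
6: bank 0 row 2 — prev 2 → HIT
7: bank 0 row 2 — prev 2 → HIT
8: bank 2 row 3 — prev None → EMPTY
9: bank 1 row 2 — prev 2 → HIT
10: bank 4 row 2 — prev None → EMPTY

TRACE = C,H,H,E,C,C,H,H,E,H,E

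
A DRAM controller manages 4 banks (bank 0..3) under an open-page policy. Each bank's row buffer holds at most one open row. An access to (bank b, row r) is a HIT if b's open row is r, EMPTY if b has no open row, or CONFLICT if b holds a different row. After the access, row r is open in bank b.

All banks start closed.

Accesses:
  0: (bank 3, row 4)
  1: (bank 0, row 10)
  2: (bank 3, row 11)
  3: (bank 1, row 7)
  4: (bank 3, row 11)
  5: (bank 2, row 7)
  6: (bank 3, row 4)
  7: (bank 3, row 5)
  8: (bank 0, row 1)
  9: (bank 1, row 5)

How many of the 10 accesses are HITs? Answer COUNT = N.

COUNT = 1

0: bank 3 row 4 — prev None → EMPTY
1: bank 0 row 10 — prev None → EMPTY
2: bank 3 row 11 — prev 4 → CONFLICT
3: bank 1 row 7 — prev None → EMPTY
4: bank 3 row 11 — prev 11 → HIT
5: bank 2 row 7 — prev None → EMPTY
6: bank 3 row 4 — prev 11 → CONFLICT
7: bank 3 row 5 — prev 4 → CONFLICT
8: bank 0 row 1 — prev 10 → CONFLICT
9: bank 1 row 5 — prev 7 → CONFLICT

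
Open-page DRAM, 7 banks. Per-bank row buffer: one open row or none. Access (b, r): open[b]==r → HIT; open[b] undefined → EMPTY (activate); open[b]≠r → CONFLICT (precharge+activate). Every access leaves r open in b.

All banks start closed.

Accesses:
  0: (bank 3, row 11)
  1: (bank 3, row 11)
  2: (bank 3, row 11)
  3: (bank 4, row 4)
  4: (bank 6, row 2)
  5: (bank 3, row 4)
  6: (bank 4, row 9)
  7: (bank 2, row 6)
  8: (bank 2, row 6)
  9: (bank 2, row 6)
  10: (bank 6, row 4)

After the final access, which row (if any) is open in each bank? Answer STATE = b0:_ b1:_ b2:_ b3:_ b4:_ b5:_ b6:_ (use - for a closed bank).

  [0] b3 r11: no row ⇒ E
  [1] b3 r11: had r11 ⇒ H
  [2] b3 r11: had r11 ⇒ H
  [3] b4 r4: no row ⇒ E
  [4] b6 r2: no row ⇒ E
  [5] b3 r4: had r11 ⇒ C
  [6] b4 r9: had r4 ⇒ C
  [7] b2 r6: no row ⇒ E
  [8] b2 r6: had r6 ⇒ H
  [9] b2 r6: had r6 ⇒ H
  [10] b6 r4: had r2 ⇒ C

STATE = b0:- b1:- b2:6 b3:4 b4:9 b5:- b6:4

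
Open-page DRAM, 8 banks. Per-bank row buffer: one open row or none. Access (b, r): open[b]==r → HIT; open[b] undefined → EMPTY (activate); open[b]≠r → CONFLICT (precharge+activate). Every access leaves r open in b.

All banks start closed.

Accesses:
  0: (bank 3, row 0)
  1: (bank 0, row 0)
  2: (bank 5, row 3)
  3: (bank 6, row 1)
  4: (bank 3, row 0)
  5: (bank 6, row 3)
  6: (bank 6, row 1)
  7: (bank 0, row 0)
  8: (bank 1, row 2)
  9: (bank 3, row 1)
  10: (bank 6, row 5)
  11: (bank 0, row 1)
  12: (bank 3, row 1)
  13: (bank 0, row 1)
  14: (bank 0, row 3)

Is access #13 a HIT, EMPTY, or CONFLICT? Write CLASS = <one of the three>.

0: bank 3 row 0 — prev None → EMPTY
1: bank 0 row 0 — prev None → EMPTY
2: bank 5 row 3 — prev None → EMPTY
3: bank 6 row 1 — prev None → EMPTY
4: bank 3 row 0 — prev 0 → HIT
5: bank 6 row 3 — prev 1 → CONFLICT
6: bank 6 row 1 — prev 3 → CONFLICT
7: bank 0 row 0 — prev 0 → HIT
8: bank 1 row 2 — prev None → EMPTY
9: bank 3 row 1 — prev 0 → CONFLICT
10: bank 6 row 5 — prev 1 → CONFLICT
11: bank 0 row 1 — prev 0 → CONFLICT
12: bank 3 row 1 — prev 1 → HIT
13: bank 0 row 1 — prev 1 → HIT
14: bank 0 row 3 — prev 1 → CONFLICT

CLASS = HIT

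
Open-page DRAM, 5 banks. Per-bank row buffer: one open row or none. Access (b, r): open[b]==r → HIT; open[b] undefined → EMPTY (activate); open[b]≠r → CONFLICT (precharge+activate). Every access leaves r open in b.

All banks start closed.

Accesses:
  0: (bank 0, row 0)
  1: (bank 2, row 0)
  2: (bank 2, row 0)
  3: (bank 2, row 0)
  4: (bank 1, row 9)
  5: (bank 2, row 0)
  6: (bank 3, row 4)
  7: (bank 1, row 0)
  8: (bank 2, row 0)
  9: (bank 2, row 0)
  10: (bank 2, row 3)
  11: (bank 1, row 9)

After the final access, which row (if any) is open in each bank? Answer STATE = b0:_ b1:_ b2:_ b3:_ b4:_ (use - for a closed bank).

step 0: bank0 None->0 [EMPTY]
step 1: bank2 None->0 [EMPTY]
step 2: bank2 0->0 [HIT]
step 3: bank2 0->0 [HIT]
step 4: bank1 None->9 [EMPTY]
step 5: bank2 0->0 [HIT]
step 6: bank3 None->4 [EMPTY]
step 7: bank1 9->0 [CONFLICT]
step 8: bank2 0->0 [HIT]
step 9: bank2 0->0 [HIT]
step 10: bank2 0->3 [CONFLICT]
step 11: bank1 0->9 [CONFLICT]

STATE = b0:0 b1:9 b2:3 b3:4 b4:-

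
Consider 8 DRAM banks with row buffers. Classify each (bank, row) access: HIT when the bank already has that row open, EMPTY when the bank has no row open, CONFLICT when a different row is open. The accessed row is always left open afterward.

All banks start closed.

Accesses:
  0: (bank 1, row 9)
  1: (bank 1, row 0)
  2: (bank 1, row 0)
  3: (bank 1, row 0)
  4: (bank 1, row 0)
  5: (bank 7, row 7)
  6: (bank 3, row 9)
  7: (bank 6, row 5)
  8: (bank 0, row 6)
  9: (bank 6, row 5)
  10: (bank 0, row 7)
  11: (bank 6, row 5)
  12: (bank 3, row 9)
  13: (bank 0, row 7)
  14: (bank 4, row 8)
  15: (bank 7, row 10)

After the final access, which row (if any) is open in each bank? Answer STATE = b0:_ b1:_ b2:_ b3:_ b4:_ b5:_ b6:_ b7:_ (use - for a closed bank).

  [0] b1 r9: no row ⇒ E
  [1] b1 r0: had r9 ⇒ C
  [2] b1 r0: had r0 ⇒ H
  [3] b1 r0: had r0 ⇒ H
  [4] b1 r0: had r0 ⇒ H
  [5] b7 r7: no row ⇒ E
  [6] b3 r9: no row ⇒ E
  [7] b6 r5: no row ⇒ E
  [8] b0 r6: no row ⇒ E
  [9] b6 r5: had r5 ⇒ H
  [10] b0 r7: had r6 ⇒ C
  [11] b6 r5: had r5 ⇒ H
  [12] b3 r9: had r9 ⇒ H
  [13] b0 r7: had r7 ⇒ H
  [14] b4 r8: no row ⇒ E
  [15] b7 r10: had r7 ⇒ C

STATE = b0:7 b1:0 b2:- b3:9 b4:8 b5:- b6:5 b7:10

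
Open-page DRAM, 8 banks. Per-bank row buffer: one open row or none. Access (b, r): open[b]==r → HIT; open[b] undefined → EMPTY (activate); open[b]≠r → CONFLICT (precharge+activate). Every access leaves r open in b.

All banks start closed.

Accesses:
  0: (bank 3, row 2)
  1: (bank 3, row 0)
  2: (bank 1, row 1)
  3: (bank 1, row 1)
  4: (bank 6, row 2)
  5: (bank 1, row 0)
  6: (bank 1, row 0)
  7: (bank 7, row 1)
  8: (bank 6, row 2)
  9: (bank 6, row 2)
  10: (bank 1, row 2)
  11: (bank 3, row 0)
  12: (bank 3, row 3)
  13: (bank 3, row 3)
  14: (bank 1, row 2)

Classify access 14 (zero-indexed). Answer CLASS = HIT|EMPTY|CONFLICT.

  [0] b3 r2: no row ⇒ E
  [1] b3 r0: had r2 ⇒ C
  [2] b1 r1: no row ⇒ E
  [3] b1 r1: had r1 ⇒ H
  [4] b6 r2: no row ⇒ E
  [5] b1 r0: had r1 ⇒ C
  [6] b1 r0: had r0 ⇒ H
  [7] b7 r1: no row ⇒ E
  [8] b6 r2: had r2 ⇒ H
  [9] b6 r2: had r2 ⇒ H
  [10] b1 r2: had r0 ⇒ C
  [11] b3 r0: had r0 ⇒ H
  [12] b3 r3: had r0 ⇒ C
  [13] b3 r3: had r3 ⇒ H
  [14] b1 r2: had r2 ⇒ H

CLASS = HIT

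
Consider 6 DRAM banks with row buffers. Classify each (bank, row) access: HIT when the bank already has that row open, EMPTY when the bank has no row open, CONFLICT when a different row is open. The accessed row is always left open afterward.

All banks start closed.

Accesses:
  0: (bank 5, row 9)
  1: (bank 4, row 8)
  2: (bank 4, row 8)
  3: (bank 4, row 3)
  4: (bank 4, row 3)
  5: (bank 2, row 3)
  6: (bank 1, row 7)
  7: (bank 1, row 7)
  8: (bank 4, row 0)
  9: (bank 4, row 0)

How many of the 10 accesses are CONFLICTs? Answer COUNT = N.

COUNT = 2

  [0] b5 r9: no row ⇒ E
  [1] b4 r8: no row ⇒ E
  [2] b4 r8: had r8 ⇒ H
  [3] b4 r3: had r8 ⇒ C
  [4] b4 r3: had r3 ⇒ H
  [5] b2 r3: no row ⇒ E
  [6] b1 r7: no row ⇒ E
  [7] b1 r7: had r7 ⇒ H
  [8] b4 r0: had r3 ⇒ C
  [9] b4 r0: had r0 ⇒ H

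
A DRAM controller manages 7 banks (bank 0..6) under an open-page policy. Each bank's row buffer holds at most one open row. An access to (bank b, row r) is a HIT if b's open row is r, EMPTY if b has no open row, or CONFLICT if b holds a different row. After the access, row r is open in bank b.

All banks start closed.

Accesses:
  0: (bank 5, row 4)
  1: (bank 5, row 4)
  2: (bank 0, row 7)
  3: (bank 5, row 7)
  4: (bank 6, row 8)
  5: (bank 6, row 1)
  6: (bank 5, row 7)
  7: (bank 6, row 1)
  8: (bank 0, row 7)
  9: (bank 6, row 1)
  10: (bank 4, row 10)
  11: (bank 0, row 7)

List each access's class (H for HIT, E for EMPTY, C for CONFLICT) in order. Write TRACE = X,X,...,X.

TRACE = E,H,E,C,E,C,H,H,H,H,E,H

#0 (5,4) E
#1 (5,4) H  (was 4)
#2 (0,7) E
#3 (5,7) C  (was 4)
#4 (6,8) E
#5 (6,1) C  (was 8)
#6 (5,7) H  (was 7)
#7 (6,1) H  (was 1)
#8 (0,7) H  (was 7)
#9 (6,1) H  (was 1)
#10 (4,10) E
#11 (0,7) H  (was 7)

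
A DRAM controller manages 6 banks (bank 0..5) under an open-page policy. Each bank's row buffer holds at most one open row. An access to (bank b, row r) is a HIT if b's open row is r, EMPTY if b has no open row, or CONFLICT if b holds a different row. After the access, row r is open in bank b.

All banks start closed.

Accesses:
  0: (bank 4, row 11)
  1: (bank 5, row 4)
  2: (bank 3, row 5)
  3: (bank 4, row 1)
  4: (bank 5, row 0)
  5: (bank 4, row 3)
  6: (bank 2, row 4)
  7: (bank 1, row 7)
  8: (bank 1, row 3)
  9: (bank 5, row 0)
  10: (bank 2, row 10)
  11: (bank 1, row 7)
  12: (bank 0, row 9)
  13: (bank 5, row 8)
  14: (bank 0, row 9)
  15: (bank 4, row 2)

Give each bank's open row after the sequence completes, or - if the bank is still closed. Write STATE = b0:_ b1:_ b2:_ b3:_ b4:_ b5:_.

#0 (4,11) E
#1 (5,4) E
#2 (3,5) E
#3 (4,1) C  (was 11)
#4 (5,0) C  (was 4)
#5 (4,3) C  (was 1)
#6 (2,4) E
#7 (1,7) E
#8 (1,3) C  (was 7)
#9 (5,0) H  (was 0)
#10 (2,10) C  (was 4)
#11 (1,7) C  (was 3)
#12 (0,9) E
#13 (5,8) C  (was 0)
#14 (0,9) H  (was 9)
#15 (4,2) C  (was 3)

STATE = b0:9 b1:7 b2:10 b3:5 b4:2 b5:8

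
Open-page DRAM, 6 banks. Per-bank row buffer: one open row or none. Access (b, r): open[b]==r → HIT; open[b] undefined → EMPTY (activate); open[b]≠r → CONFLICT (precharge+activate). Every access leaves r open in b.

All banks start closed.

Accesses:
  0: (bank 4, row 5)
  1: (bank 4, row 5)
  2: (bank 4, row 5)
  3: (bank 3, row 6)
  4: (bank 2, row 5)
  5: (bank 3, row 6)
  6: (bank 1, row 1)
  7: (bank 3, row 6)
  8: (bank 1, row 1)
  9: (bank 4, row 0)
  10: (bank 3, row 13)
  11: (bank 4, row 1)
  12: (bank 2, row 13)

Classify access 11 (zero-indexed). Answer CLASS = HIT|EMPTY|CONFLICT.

CLASS = CONFLICT

0: bank 4 row 5 — prev None → EMPTY
1: bank 4 row 5 — prev 5 → HIT
2: bank 4 row 5 — prev 5 → HIT
3: bank 3 row 6 — prev None → EMPTY
4: bank 2 row 5 — prev None → EMPTY
5: bank 3 row 6 — prev 6 → HIT
6: bank 1 row 1 — prev None → EMPTY
7: bank 3 row 6 — prev 6 → HIT
8: bank 1 row 1 — prev 1 → HIT
9: bank 4 row 0 — prev 5 → CONFLICT
10: bank 3 row 13 — prev 6 → CONFLICT
11: bank 4 row 1 — prev 0 → CONFLICT
12: bank 2 row 13 — prev 5 → CONFLICT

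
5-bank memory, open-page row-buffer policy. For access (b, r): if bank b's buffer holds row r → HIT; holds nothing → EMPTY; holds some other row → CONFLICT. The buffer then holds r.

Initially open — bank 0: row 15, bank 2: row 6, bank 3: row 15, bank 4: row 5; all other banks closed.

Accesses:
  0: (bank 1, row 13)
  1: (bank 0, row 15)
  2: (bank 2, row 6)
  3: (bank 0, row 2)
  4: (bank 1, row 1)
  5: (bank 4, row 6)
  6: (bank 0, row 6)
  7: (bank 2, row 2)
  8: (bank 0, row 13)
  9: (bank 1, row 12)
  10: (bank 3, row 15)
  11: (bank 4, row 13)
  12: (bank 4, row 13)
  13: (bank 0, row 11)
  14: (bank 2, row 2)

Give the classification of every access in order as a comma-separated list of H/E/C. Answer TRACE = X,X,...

#0 (1,13) E
#1 (0,15) H  (was 15)
#2 (2,6) H  (was 6)
#3 (0,2) C  (was 15)
#4 (1,1) C  (was 13)
#5 (4,6) C  (was 5)
#6 (0,6) C  (was 2)
#7 (2,2) C  (was 6)
#8 (0,13) C  (was 6)
#9 (1,12) C  (was 1)
#10 (3,15) H  (was 15)
#11 (4,13) C  (was 6)
#12 (4,13) H  (was 13)
#13 (0,11) C  (was 13)
#14 (2,2) H  (was 2)

TRACE = E,H,H,C,C,C,C,C,C,C,H,C,H,C,H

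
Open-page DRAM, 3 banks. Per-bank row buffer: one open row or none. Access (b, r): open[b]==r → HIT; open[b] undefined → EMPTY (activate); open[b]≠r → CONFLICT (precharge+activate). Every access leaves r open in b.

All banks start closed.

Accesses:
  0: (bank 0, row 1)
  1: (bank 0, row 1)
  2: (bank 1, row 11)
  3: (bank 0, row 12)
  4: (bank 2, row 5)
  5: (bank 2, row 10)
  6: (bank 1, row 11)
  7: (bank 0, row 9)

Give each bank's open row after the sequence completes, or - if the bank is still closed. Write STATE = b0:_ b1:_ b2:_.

step 0: bank0 None->1 [EMPTY]
step 1: bank0 1->1 [HIT]
step 2: bank1 None->11 [EMPTY]
step 3: bank0 1->12 [CONFLICT]
step 4: bank2 None->5 [EMPTY]
step 5: bank2 5->10 [CONFLICT]
step 6: bank1 11->11 [HIT]
step 7: bank0 12->9 [CONFLICT]

STATE = b0:9 b1:11 b2:10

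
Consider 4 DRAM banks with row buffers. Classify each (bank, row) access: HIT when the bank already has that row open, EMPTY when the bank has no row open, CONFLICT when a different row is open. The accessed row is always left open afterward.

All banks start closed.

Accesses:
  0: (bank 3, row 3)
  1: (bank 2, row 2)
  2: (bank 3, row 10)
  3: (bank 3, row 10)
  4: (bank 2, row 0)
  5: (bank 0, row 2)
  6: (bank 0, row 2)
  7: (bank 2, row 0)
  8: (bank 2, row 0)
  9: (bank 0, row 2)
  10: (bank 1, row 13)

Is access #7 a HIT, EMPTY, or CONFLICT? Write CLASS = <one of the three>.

0: bank 3 row 3 — prev None → EMPTY
1: bank 2 row 2 — prev None → EMPTY
2: bank 3 row 10 — prev 3 → CONFLICT
3: bank 3 row 10 — prev 10 → HIT
4: bank 2 row 0 — prev 2 → CONFLICT
5: bank 0 row 2 — prev None → EMPTY
6: bank 0 row 2 — prev 2 → HIT
7: bank 2 row 0 — prev 0 → HIT
8: bank 2 row 0 — prev 0 → HIT
9: bank 0 row 2 — prev 2 → HIT
10: bank 1 row 13 — prev None → EMPTY

CLASS = HIT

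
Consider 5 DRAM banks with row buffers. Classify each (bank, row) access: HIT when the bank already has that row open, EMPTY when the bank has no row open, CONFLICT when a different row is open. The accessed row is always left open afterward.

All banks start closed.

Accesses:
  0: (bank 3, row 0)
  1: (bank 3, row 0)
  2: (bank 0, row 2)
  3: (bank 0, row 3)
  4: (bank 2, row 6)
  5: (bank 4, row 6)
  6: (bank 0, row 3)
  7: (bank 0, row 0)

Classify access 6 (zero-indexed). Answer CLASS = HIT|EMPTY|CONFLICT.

CLASS = HIT

  [0] b3 r0: no row ⇒ E
  [1] b3 r0: had r0 ⇒ H
  [2] b0 r2: no row ⇒ E
  [3] b0 r3: had r2 ⇒ C
  [4] b2 r6: no row ⇒ E
  [5] b4 r6: no row ⇒ E
  [6] b0 r3: had r3 ⇒ H
  [7] b0 r0: had r3 ⇒ C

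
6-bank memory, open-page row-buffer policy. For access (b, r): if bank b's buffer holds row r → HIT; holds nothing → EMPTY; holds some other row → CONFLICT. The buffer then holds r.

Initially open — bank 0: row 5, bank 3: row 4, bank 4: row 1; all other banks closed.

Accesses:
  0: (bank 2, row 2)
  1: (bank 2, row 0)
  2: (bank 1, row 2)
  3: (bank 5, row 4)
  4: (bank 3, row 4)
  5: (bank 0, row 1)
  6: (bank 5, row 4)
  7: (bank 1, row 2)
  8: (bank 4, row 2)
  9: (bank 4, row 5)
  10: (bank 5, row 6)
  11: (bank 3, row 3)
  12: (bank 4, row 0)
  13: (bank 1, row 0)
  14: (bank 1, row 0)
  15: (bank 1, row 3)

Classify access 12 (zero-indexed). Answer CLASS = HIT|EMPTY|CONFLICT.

#0 (2,2) E
#1 (2,0) C  (was 2)
#2 (1,2) E
#3 (5,4) E
#4 (3,4) H  (was 4)
#5 (0,1) C  (was 5)
#6 (5,4) H  (was 4)
#7 (1,2) H  (was 2)
#8 (4,2) C  (was 1)
#9 (4,5) C  (was 2)
#10 (5,6) C  (was 4)
#11 (3,3) C  (was 4)
#12 (4,0) C  (was 5)
#13 (1,0) C  (was 2)
#14 (1,0) H  (was 0)
#15 (1,3) C  (was 0)

CLASS = CONFLICT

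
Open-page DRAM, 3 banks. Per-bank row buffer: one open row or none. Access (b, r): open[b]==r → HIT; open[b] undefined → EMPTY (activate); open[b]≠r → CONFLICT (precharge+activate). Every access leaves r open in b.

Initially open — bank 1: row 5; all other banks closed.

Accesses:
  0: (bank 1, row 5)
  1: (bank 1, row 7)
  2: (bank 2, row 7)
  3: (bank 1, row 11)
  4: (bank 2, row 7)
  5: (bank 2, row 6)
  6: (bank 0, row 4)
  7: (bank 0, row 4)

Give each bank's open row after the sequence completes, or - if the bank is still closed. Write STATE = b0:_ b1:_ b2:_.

STATE = b0:4 b1:11 b2:6

#0 (1,5) H  (was 5)
#1 (1,7) C  (was 5)
#2 (2,7) E
#3 (1,11) C  (was 7)
#4 (2,7) H  (was 7)
#5 (2,6) C  (was 7)
#6 (0,4) E
#7 (0,4) H  (was 4)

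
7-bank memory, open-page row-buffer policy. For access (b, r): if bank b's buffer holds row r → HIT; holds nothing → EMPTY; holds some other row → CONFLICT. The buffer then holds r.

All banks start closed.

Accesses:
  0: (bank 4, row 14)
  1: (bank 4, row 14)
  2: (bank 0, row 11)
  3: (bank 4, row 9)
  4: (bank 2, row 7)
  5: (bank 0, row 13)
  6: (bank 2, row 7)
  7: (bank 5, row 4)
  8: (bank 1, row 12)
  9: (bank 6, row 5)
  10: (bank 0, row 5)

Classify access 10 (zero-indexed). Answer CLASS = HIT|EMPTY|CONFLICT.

CLASS = CONFLICT

  [0] b4 r14: no row ⇒ E
  [1] b4 r14: had r14 ⇒ H
  [2] b0 r11: no row ⇒ E
  [3] b4 r9: had r14 ⇒ C
  [4] b2 r7: no row ⇒ E
  [5] b0 r13: had r11 ⇒ C
  [6] b2 r7: had r7 ⇒ H
  [7] b5 r4: no row ⇒ E
  [8] b1 r12: no row ⇒ E
  [9] b6 r5: no row ⇒ E
  [10] b0 r5: had r13 ⇒ C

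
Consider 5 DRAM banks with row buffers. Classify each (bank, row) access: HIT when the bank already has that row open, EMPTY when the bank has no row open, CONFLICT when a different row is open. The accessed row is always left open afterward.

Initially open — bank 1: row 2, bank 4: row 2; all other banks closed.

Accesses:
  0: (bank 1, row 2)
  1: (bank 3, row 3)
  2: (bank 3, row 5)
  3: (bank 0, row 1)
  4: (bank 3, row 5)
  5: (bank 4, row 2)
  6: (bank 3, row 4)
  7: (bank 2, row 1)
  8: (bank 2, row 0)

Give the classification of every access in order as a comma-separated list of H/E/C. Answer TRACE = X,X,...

TRACE = H,E,C,E,H,H,C,E,C

step 0: bank1 2->2 [HIT]
step 1: bank3 None->3 [EMPTY]
step 2: bank3 3->5 [CONFLICT]
step 3: bank0 None->1 [EMPTY]
step 4: bank3 5->5 [HIT]
step 5: bank4 2->2 [HIT]
step 6: bank3 5->4 [CONFLICT]
step 7: bank2 None->1 [EMPTY]
step 8: bank2 1->0 [CONFLICT]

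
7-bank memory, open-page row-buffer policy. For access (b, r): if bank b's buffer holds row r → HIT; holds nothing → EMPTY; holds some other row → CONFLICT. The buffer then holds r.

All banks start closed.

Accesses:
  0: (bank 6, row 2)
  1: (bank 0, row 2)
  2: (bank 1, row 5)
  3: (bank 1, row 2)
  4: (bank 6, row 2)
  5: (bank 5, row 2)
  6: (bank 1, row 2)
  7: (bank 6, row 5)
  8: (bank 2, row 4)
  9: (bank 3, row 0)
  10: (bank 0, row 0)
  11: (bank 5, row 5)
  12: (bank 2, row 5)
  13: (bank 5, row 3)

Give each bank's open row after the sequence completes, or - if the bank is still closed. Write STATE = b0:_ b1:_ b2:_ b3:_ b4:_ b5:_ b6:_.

0: bank 6 row 2 — prev None → EMPTY
1: bank 0 row 2 — prev None → EMPTY
2: bank 1 row 5 — prev None → EMPTY
3: bank 1 row 2 — prev 5 → CONFLICT
4: bank 6 row 2 — prev 2 → HIT
5: bank 5 row 2 — prev None → EMPTY
6: bank 1 row 2 — prev 2 → HIT
7: bank 6 row 5 — prev 2 → CONFLICT
8: bank 2 row 4 — prev None → EMPTY
9: bank 3 row 0 — prev None → EMPTY
10: bank 0 row 0 — prev 2 → CONFLICT
11: bank 5 row 5 — prev 2 → CONFLICT
12: bank 2 row 5 — prev 4 → CONFLICT
13: bank 5 row 3 — prev 5 → CONFLICT

STATE = b0:0 b1:2 b2:5 b3:0 b4:- b5:3 b6:5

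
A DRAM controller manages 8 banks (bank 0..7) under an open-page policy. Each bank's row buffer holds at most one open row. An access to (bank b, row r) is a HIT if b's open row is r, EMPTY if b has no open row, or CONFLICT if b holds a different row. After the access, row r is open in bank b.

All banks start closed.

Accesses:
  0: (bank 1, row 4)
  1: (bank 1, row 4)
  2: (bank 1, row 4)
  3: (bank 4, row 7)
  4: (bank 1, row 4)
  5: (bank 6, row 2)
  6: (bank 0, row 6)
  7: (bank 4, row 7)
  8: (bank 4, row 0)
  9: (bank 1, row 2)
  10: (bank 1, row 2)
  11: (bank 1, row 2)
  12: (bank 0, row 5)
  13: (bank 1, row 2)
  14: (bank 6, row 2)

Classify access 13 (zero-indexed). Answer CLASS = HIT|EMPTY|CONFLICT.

step 0: bank1 None->4 [EMPTY]
step 1: bank1 4->4 [HIT]
step 2: bank1 4->4 [HIT]
step 3: bank4 None->7 [EMPTY]
step 4: bank1 4->4 [HIT]
step 5: bank6 None->2 [EMPTY]
step 6: bank0 None->6 [EMPTY]
step 7: bank4 7->7 [HIT]
step 8: bank4 7->0 [CONFLICT]
step 9: bank1 4->2 [CONFLICT]
step 10: bank1 2->2 [HIT]
step 11: bank1 2->2 [HIT]
step 12: bank0 6->5 [CONFLICT]
step 13: bank1 2->2 [HIT]
step 14: bank6 2->2 [HIT]

CLASS = HIT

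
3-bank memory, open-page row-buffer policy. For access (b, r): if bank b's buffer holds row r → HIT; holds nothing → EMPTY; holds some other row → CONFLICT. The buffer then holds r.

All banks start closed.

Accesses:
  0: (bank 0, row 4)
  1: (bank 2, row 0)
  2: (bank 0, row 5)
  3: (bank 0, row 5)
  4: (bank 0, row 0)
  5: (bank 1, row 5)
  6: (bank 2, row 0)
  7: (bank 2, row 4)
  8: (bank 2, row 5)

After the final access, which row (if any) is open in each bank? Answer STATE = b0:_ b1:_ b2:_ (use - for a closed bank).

STATE = b0:0 b1:5 b2:5

0: bank 0 row 4 — prev None → EMPTY
1: bank 2 row 0 — prev None → EMPTY
2: bank 0 row 5 — prev 4 → CONFLICT
3: bank 0 row 5 — prev 5 → HIT
4: bank 0 row 0 — prev 5 → CONFLICT
5: bank 1 row 5 — prev None → EMPTY
6: bank 2 row 0 — prev 0 → HIT
7: bank 2 row 4 — prev 0 → CONFLICT
8: bank 2 row 5 — prev 4 → CONFLICT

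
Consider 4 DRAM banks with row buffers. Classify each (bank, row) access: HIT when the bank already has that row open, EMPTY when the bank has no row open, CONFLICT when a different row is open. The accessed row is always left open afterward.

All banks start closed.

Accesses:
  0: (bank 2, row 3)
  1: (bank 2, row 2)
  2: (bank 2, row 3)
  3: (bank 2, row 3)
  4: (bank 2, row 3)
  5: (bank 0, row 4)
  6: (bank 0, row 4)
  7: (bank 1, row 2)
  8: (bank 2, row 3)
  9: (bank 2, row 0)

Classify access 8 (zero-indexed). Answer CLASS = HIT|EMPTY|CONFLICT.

0: bank 2 row 3 — prev None → EMPTY
1: bank 2 row 2 — prev 3 → CONFLICT
2: bank 2 row 3 — prev 2 → CONFLICT
3: bank 2 row 3 — prev 3 → HIT
4: bank 2 row 3 — prev 3 → HIT
5: bank 0 row 4 — prev None → EMPTY
6: bank 0 row 4 — prev 4 → HIT
7: bank 1 row 2 — prev None → EMPTY
8: bank 2 row 3 — prev 3 → HIT
9: bank 2 row 0 — prev 3 → CONFLICT

CLASS = HIT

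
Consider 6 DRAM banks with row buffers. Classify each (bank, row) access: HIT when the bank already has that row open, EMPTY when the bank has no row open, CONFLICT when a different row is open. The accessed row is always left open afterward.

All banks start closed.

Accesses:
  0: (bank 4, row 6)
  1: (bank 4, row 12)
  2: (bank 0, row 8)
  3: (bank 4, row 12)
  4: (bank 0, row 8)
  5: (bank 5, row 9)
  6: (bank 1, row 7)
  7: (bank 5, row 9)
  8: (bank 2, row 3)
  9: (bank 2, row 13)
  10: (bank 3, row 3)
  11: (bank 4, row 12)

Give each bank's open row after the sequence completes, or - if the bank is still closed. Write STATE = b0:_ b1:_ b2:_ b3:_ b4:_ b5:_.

STATE = b0:8 b1:7 b2:13 b3:3 b4:12 b5:9

step 0: bank4 None->6 [EMPTY]
step 1: bank4 6->12 [CONFLICT]
step 2: bank0 None->8 [EMPTY]
step 3: bank4 12->12 [HIT]
step 4: bank0 8->8 [HIT]
step 5: bank5 None->9 [EMPTY]
step 6: bank1 None->7 [EMPTY]
step 7: bank5 9->9 [HIT]
step 8: bank2 None->3 [EMPTY]
step 9: bank2 3->13 [CONFLICT]
step 10: bank3 None->3 [EMPTY]
step 11: bank4 12->12 [HIT]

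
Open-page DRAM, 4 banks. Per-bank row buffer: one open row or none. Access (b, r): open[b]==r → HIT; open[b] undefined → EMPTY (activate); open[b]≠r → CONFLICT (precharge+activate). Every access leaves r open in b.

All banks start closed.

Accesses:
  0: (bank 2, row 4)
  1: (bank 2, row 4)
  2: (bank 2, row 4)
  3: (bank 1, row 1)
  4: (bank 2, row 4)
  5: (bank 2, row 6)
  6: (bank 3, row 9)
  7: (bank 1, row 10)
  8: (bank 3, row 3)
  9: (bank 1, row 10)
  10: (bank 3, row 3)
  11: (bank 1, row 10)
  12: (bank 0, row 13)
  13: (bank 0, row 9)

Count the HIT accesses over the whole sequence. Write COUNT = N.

  [0] b2 r4: no row ⇒ E
  [1] b2 r4: had r4 ⇒ H
  [2] b2 r4: had r4 ⇒ H
  [3] b1 r1: no row ⇒ E
  [4] b2 r4: had r4 ⇒ H
  [5] b2 r6: had r4 ⇒ C
  [6] b3 r9: no row ⇒ E
  [7] b1 r10: had r1 ⇒ C
  [8] b3 r3: had r9 ⇒ C
  [9] b1 r10: had r10 ⇒ H
  [10] b3 r3: had r3 ⇒ H
  [11] b1 r10: had r10 ⇒ H
  [12] b0 r13: no row ⇒ E
  [13] b0 r9: had r13 ⇒ C

COUNT = 6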